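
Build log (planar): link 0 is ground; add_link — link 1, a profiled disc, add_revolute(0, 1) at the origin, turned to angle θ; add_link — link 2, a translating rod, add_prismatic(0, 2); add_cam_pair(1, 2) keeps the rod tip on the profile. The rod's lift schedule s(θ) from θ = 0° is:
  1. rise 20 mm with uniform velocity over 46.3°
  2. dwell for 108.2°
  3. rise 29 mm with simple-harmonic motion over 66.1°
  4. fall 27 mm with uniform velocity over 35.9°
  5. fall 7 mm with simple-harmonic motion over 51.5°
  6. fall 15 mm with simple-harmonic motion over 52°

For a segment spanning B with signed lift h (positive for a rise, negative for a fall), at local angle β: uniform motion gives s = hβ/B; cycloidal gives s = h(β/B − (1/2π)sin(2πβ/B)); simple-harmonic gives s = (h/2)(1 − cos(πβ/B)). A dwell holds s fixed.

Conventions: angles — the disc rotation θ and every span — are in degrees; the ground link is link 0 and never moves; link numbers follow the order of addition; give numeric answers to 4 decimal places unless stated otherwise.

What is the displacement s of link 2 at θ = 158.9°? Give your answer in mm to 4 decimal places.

seg 1 [0°–46.3°] uniform, h=20: full span → s += 20 → s = 20.0000
seg 2 [46.3°–154.5°] dwell: s stays 20.0000
seg 3 [154.5°–220.6°] simple-harmonic, h=29: θ=158.9° here. β=4.4, B=66.1. 29/2·(1 − cos(π·0.0666)) = 0.3159 → s = 20.3159

20.3159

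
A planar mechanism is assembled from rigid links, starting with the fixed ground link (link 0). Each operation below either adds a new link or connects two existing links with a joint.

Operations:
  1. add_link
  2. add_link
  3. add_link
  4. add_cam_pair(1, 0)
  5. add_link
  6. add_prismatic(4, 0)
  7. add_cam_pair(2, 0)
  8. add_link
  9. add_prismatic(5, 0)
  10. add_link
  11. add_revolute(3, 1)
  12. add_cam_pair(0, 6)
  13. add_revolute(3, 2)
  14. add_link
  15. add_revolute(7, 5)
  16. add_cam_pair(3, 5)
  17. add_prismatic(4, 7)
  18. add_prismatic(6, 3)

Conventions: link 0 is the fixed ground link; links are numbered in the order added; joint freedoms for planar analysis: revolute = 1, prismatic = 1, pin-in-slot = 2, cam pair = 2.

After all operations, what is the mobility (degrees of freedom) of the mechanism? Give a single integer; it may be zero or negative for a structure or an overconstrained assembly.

(L,J1,J2)=(1,0,0); link0 fixed
link1: (2,0,0)
link2: (3,0,0)
link3: (4,0,0)
C 1-0 [J2]: (4,0,1)
link4: (5,0,1)
P 4-0 [J1]: (5,1,1)
C 2-0 [J2]: (5,1,2)
link5: (6,1,2)
P 5-0 [J1]: (6,2,2)
link6: (7,2,2)
R 3-1 [J1]: (7,3,2)
C 0-6 [J2]: (7,3,3)
R 3-2 [J1]: (7,4,3)
link7: (8,4,3)
R 7-5 [J1]: (8,5,3)
C 3-5 [J2]: (8,5,4)
P 4-7 [J1]: (8,6,4)
P 6-3 [J1]: (8,7,4)
Grübler: 3·7 − 2·7 − 4 = 3

M = 3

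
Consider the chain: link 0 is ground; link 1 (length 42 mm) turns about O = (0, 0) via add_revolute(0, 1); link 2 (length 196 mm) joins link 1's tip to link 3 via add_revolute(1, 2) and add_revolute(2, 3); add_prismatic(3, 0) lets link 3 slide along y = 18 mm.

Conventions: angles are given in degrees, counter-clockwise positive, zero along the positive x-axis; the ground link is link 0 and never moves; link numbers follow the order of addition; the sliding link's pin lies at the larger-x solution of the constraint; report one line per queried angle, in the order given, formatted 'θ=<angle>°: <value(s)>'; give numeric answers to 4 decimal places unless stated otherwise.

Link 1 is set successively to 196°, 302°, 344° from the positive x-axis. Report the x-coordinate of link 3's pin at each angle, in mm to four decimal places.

geometry: r = 42 mm, L = 196 mm, e = 18 mm
θ=196°: crank pin P = (r cos θ, r sin θ) = (-40.372991, -11.576769)
θ=196°: h = r sin θ − e = -11.576769 − 18 = -29.576769
θ=196°: x = r cos θ + √(L² − h²) = -40.372991 + 193.755554 = 153.382563
θ=302°: crank pin P = (r cos θ, r sin θ) = (22.256609, -35.618020)
θ=302°: h = r sin θ − e = -35.618020 − 18 = -53.618020
θ=302°: x = r cos θ + √(L² − h²) = 22.256609 + 188.523494 = 210.780103
θ=344°: crank pin P = (r cos θ, r sin θ) = (40.372991, -11.576769)
θ=344°: h = r sin θ − e = -11.576769 − 18 = -29.576769
θ=344°: x = r cos θ + √(L² − h²) = 40.372991 + 193.755554 = 234.128545

θ=196°: 153.3826
θ=302°: 210.7801
θ=344°: 234.1285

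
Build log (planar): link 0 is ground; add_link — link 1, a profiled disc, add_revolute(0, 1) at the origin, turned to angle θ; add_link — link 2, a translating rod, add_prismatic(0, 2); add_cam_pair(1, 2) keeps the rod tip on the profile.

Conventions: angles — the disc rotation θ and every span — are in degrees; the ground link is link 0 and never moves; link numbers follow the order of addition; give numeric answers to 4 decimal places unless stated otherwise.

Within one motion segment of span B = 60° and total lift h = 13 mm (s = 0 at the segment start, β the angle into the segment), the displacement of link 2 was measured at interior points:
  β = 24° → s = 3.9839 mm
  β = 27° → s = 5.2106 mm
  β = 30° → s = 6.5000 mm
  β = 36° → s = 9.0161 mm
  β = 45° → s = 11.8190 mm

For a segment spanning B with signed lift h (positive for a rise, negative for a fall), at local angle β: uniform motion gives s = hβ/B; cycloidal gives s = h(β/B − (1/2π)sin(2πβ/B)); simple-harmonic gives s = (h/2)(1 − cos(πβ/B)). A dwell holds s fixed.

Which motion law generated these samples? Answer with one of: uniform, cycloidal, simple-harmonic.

candidates at β/B = r: uniform s = h·r (linear in β); cycloidal s = h·(r − sin(2πr)/(2π)); simple-harmonic s = (h/2)(1 − cos(πr))
β=24°: printed 3.9839 | uniform 5.2000, cycloidal 3.9839, simple-harmonic 4.4914
β=27°: printed 5.2106 | uniform 5.8500, cycloidal 5.2106, simple-harmonic 5.4832
β=30°: printed 6.5000 | uniform 6.5000, cycloidal 6.5000, simple-harmonic 6.5000
β=36°: printed 9.0161 | uniform 7.8000, cycloidal 9.0161, simple-harmonic 8.5086
β=45°: printed 11.8190 | uniform 9.7500, cycloidal 11.8190, simple-harmonic 11.0962
only one law matches every sample → cycloidal

cycloidal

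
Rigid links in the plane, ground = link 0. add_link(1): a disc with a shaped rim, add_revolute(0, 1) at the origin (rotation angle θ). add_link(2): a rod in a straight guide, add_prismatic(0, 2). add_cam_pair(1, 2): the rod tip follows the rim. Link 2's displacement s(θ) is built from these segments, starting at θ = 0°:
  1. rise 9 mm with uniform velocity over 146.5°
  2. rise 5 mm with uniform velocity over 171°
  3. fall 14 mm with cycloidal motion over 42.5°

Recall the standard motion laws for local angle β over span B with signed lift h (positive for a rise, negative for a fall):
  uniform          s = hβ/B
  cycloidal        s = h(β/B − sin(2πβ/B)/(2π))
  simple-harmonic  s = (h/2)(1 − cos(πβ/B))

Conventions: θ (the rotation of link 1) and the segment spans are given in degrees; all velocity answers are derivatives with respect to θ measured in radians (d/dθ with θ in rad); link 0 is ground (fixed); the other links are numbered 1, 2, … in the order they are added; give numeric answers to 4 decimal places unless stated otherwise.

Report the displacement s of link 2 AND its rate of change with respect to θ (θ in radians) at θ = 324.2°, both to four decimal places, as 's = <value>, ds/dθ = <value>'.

segment 1 (0° to 146.5°, uniform, h = 9) is passed completely: s = 0.0000 + (9) = 9.0000
segment 2 (146.5° to 317.5°, uniform, h = 5) is passed completely: s = 9.0000 + (5) = 14.0000
θ = 324.2° falls in segment 3 (317.5° to 360°, cycloidal, h = -14): β = 324.2 − 317.5 = 6.7°, B = 42.5°; Δs = -14·(0.1576 − sin(2π·0.1576)/(2π)) = -0.3436; s = 14.0000 − 0.3436 = 13.6564
velocity in seg [317.5°–360°] (cycloidal), θ in radians: β = 6.7° = 0.1169 rad, B = 42.5° = 0.7418 rad; ds/dθ = (h/B)(1 − cos(2πβ/B)) = ((-14)/0.7418)(1 − cos(2π·0.1576)) = -8.526280 mm/rad

s = 13.6564, ds/dθ = -8.5263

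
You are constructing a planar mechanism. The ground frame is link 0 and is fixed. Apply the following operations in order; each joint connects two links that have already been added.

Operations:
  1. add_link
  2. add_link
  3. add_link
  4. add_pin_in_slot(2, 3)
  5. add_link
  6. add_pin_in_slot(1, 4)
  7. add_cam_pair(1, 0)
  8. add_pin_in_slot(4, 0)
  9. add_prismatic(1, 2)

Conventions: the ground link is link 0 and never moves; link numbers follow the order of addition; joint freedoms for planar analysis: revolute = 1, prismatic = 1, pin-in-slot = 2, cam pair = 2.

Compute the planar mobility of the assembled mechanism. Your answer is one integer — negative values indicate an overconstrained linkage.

link 0 = ground. State L|J1|J2 = 1|0|0
+link1  2|0|0
+link2  3|0|0
+link3  4|0|0
PS(2,3) f=2→J2  4|0|1
+link4  5|0|1
PS(1,4) f=2→J2  5|0|2
C(1,0) f=2→J2  5|0|3
PS(4,0) f=2→J2  5|0|4
P(1,2) f=1→J1  5|1|4
M = 3(5−1)−2·1−4 = 12−2−4 = 6

M = 6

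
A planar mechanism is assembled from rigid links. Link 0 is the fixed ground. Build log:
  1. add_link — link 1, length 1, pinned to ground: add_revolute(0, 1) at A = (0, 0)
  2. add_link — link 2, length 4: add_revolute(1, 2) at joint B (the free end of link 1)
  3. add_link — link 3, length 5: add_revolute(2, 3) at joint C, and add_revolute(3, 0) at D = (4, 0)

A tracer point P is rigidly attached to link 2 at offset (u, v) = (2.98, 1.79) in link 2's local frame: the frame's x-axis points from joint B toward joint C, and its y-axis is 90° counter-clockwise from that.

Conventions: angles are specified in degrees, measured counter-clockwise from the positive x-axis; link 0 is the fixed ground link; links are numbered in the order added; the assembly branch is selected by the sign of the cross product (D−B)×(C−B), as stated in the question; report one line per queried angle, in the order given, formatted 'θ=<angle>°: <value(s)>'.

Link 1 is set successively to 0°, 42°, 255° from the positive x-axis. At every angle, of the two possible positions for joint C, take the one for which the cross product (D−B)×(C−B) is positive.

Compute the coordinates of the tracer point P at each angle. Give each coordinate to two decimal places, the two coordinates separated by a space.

A=(0,0), D=(4.00,0)
θ=0°: B = A + 1.00·(cos0°, sin0°) = (1.0000, 0.0000)
θ=0°: |BD| = 3.0000
θ=0°: circle(B,4.00) ∩ circle(D,5.00): a=0.0000, h=4.0000
θ=0°:   candidates: C₊=(1.0000,4.0000) cross=12.000; C₋=(1.0000,-4.0000) cross=-12.000
θ=0°:   branch + wants cross > 0 → take C=(1.0000,4.0000) (cross=12.000)
θ=0°: ex = (C−B)/|BC| = (0.0000,1.0000); ey = (-1.0000,0.0000)
θ=0°: P = B + 2.98·ex + 1.79·ey = (-0.7900,2.9800)
θ=42°: B = A + 1.00·(cos42°, sin42°) = (0.7431, 0.6691)
θ=42°: |BD| = 3.3249
θ=42°: circle(B,4.00) ∩ circle(D,5.00): a=0.3090, h=3.9880
θ=42°:   candidates: C₊=(1.8484,4.5134) cross=13.260; C₋=(0.2432,-3.2995) cross=-13.260
θ=42°:   branch + wants cross > 0 → take C=(1.8484,4.5134) (cross=13.260)
θ=42°: ex = (C−B)/|BC| = (0.2763,0.9611); ey = (-0.9611,0.2763)
θ=42°: P = B + 2.98·ex + 1.79·ey = (-0.1537,4.0277)
θ=255°: B = A + 1.00·(cos255°, sin255°) = (-0.2588, -0.9659)
θ=255°: |BD| = 4.3670
θ=255°: circle(B,4.00) ∩ circle(D,5.00): a=1.1530, h=3.8302
θ=255°:   candidates: C₊=(0.0185,3.0245) cross=16.726; C₋=(1.7129,-4.4462) cross=-16.726
θ=255°:   branch + wants cross > 0 → take C=(0.0185,3.0245) (cross=16.726)
θ=255°: ex = (C−B)/|BC| = (0.0693,0.9976); ey = (-0.9976,0.0693)
θ=255°: P = B + 2.98·ex + 1.79·ey = (-1.8379,2.1310)

θ=0°: -0.79 2.98
θ=42°: -0.15 4.03
θ=255°: -1.84 2.13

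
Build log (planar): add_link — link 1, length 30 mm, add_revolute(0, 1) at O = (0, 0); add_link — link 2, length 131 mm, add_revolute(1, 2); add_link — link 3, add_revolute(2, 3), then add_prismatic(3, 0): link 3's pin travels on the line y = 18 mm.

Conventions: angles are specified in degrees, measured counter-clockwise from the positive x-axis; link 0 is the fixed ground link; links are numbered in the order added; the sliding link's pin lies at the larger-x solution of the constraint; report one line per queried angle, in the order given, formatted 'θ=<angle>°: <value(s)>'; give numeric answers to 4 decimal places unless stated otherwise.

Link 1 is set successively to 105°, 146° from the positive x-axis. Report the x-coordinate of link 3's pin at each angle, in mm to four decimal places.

geometry: r = 30 mm, L = 131 mm, e = 18 mm
θ=105°: crank pin P = (r cos θ, r sin θ) = (-7.764571, 28.977775)
θ=105°: h = r sin θ − e = 28.977775 − 18 = 10.977775
θ=105°: x = r cos θ + √(L² − h²) = -7.764571 + 130.539222 = 122.774651
θ=146°: crank pin P = (r cos θ, r sin θ) = (-24.871127, 16.775787)
θ=146°: h = r sin θ − e = 16.775787 − 18 = -1.224213
θ=146°: x = r cos θ + √(L² − h²) = -24.871127 + 130.994280 = 106.123152

θ=105°: 122.7747
θ=146°: 106.1232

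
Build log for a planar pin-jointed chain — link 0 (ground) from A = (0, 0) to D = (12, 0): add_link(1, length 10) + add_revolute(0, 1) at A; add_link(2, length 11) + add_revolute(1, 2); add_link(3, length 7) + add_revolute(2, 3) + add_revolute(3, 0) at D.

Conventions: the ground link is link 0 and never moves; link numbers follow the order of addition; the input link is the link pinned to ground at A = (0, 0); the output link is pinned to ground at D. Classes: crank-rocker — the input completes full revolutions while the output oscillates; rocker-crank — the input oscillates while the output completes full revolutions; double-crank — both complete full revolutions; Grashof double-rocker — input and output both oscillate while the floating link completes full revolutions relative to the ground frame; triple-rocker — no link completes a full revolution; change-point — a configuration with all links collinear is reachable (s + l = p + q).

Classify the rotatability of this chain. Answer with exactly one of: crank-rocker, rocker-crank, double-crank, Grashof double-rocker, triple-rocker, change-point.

lengths: ground=12, input=10, coupler=11, output=7
sorted: s=7 (shortest), l=12 (longest), p+q=21
s + l = 19 vs p + q = 21
s + l < p + q (Grashof) with shortest = output link → rocker-crank

rocker-crank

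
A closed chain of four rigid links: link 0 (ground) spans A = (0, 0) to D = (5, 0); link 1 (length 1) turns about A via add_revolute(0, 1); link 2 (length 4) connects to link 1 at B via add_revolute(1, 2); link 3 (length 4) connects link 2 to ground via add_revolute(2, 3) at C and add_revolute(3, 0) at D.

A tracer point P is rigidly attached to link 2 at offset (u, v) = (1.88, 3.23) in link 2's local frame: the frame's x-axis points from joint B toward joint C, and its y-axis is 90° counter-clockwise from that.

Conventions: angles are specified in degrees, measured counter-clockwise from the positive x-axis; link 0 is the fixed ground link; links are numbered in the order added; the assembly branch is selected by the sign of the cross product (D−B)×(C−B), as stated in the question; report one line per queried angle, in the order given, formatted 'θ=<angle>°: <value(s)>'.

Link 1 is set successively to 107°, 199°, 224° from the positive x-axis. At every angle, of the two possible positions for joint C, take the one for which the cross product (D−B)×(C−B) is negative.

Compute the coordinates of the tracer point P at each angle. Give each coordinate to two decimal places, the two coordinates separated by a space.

A=(0,0), D=(5.00,0)
θ=107°: B = A + 1.00·(cos107°, sin107°) = (-0.2924, 0.9563)
θ=107°: |BD| = 5.3781
θ=107°: circle(B,4.00) ∩ circle(D,4.00): a=2.6890, h=2.9613
θ=107°:   candidates: C₊=(2.8804,3.3922) cross=15.926; C₋=(1.8273,-2.4359) cross=-15.926
θ=107°:   branch - wants cross < 0 → take C=(1.8273,-2.4359) (cross=-15.926)
θ=107°: ex = (C−B)/|BC| = (0.5299,-0.8481); ey = (0.8481,0.5299)
θ=107°: P = B + 1.88·ex + 3.23·ey = (3.4431,1.0736)
θ=199°: B = A + 1.00·(cos199°, sin199°) = (-0.9455, -0.3256)
θ=199°: |BD| = 5.9544
θ=199°: circle(B,4.00) ∩ circle(D,4.00): a=2.9772, h=2.6714
θ=199°:   candidates: C₊=(1.8812,2.5046) cross=15.906; C₋=(2.1733,-2.8302) cross=-15.906
θ=199°:   branch - wants cross < 0 → take C=(2.1733,-2.8302) (cross=-15.906)
θ=199°: ex = (C−B)/|BC| = (0.7797,-0.6261); ey = (0.6261,0.7797)
θ=199°: P = B + 1.88·ex + 3.23·ey = (2.5428,1.0157)
θ=224°: B = A + 1.00·(cos224°, sin224°) = (-0.7193, -0.6947)
θ=224°: |BD| = 5.7614
θ=224°: circle(B,4.00) ∩ circle(D,4.00): a=2.8807, h=2.7752
θ=224°:   candidates: C₊=(1.8057,2.4076) cross=15.989; C₋=(2.4749,-3.1023) cross=-15.989
θ=224°:   branch - wants cross < 0 → take C=(2.4749,-3.1023) (cross=-15.989)
θ=224°: ex = (C−B)/|BC| = (0.7986,-0.6019); ey = (0.6019,0.7986)
θ=224°: P = B + 1.88·ex + 3.23·ey = (2.7261,0.7531)

θ=107°: 3.44 1.07
θ=199°: 2.54 1.02
θ=224°: 2.73 0.75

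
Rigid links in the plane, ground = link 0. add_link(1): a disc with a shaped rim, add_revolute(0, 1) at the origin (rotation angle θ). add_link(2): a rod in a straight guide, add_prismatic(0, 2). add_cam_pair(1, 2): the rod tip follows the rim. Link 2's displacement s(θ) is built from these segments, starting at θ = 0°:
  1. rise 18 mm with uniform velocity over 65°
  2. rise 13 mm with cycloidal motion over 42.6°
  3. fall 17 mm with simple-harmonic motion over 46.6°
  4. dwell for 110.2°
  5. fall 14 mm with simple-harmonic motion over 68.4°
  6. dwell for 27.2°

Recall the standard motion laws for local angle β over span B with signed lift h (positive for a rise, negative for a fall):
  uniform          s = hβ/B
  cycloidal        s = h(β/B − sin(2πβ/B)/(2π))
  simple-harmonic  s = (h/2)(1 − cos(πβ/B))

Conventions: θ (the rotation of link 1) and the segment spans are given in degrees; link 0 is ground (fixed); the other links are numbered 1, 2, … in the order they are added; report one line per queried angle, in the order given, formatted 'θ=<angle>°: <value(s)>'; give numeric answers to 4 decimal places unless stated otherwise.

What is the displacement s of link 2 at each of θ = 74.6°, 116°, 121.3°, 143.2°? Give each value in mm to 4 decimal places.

segment 1 (0° to 65°, uniform, h = 18) is passed completely: s = 0.0000 + (18) = 18.0000
θ = 74.6° falls in segment 2 (65° to 107.6°, cycloidal, h = 13): β = 74.6 − 65 = 9.6°, B = 42.6°; Δs = 13·(0.2254 − sin(2π·0.2254)/(2π)) = 0.8853; s = 18.0000 + 0.8853 = 18.8853
segment 2 (65° to 107.6°, cycloidal, h = 13) is passed completely: s = 18.0000 + (13) = 31.0000
θ = 116° falls in segment 3 (107.6° to 154.2°, simple-harmonic, h = -17): β = 116 − 107.6 = 8.4°, B = 46.6°; Δs = -17/2·(1 − cos(π·0.1803)) = -1.3269; s = 31.0000 − 1.3269 = 29.6731
θ = 121.3° falls in segment 3 (107.6° to 154.2°, simple-harmonic, h = -17): β = 121.3 − 107.6 = 13.7°, B = 46.6°; Δs = -17/2·(1 − cos(π·0.2940)) = -3.3749; s = 31.0000 − 3.3749 = 27.6251
θ = 143.2° falls in segment 3 (107.6° to 154.2°, simple-harmonic, h = -17): β = 143.2 − 107.6 = 35.6°, B = 46.6°; Δs = -17/2·(1 − cos(π·0.7639)) = -14.7679; s = 31.0000 − 14.7679 = 16.2321

θ=74.6°: 18.8853
θ=116°: 29.6731
θ=121.3°: 27.6251
θ=143.2°: 16.2321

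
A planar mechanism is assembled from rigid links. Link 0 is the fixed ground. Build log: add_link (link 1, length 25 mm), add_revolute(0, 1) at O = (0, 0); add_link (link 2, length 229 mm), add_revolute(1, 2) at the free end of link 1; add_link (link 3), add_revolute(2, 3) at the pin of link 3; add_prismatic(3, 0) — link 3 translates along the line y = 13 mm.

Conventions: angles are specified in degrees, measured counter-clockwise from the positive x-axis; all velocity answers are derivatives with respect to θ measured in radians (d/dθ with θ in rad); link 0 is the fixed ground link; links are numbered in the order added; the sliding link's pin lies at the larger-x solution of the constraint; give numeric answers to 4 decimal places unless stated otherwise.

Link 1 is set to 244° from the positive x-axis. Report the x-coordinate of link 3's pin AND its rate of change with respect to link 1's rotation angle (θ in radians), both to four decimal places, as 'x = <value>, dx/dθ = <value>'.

geometry: r = 25 mm, L = 229 mm, e = 13 mm
crank pin P = (r cos θ, r sin θ) = (-10.959279, -22.469851)
h = r sin θ − e = -22.469851 − 13 = -35.469851
x = r cos θ + √(L² − h²) = -10.959279 + 226.236358 = 215.277079
dx/dθ = −r sin θ − h·r cos θ/√(L² − h²) (θ in radians; h = -35.469851) = 20.751631

x = 215.2771, dx/dθ = 20.7516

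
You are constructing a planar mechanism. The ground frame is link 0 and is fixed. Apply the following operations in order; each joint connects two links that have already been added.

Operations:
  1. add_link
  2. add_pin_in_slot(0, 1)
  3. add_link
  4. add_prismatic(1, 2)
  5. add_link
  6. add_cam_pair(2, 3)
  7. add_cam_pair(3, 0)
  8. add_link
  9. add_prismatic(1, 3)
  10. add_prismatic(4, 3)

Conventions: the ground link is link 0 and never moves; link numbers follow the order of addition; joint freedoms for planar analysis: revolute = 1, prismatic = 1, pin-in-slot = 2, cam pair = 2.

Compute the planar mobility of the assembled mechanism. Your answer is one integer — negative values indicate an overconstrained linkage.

ground; <1,0,0>
#1 <2,0,0>
PS:0↔1 J2 <2,0,1>
#2 <3,0,1>
P:1↔2 J1 <3,1,1>
#3 <4,1,1>
C:2↔3 J2 <4,1,2>
C:3↔0 J2 <4,1,3>
#4 <5,1,3>
P:1↔3 J1 <5,2,3>
P:4↔3 J1 <5,3,3>
3×4 − 2×3 − 1×3 = 3

M = 3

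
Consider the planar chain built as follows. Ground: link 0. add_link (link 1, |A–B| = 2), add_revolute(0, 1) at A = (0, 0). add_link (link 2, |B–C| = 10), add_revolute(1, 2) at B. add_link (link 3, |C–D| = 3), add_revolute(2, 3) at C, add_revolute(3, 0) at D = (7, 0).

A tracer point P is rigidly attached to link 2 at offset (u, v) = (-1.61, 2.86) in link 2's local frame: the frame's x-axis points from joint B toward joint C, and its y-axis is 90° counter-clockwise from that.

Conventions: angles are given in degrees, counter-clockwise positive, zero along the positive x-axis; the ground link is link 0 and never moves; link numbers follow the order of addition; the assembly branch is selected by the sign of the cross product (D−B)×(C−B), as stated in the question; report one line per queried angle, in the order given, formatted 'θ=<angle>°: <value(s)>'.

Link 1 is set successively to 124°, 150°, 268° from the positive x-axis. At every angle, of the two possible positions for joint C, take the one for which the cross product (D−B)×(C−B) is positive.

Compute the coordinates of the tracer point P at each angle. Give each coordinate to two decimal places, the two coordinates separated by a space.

A=(0,0), D=(7.00,0)
θ=124°: B = A + 2.00·(cos124°, sin124°) = (-1.1184, 1.6581)
θ=124°: |BD| = 8.2860
θ=124°: circle(B,10.00) ∩ circle(D,3.00): a=9.6342, h=2.6800
θ=124°:   candidates: C₊=(8.8572,2.3560) cross=22.206; C₋=(7.7847,-2.8956) cross=-22.206
θ=124°:   branch + wants cross > 0 → take C=(8.8572,2.3560) (cross=22.206)
θ=124°: ex = (C−B)/|BC| = (0.9976,0.0698); ey = (-0.0698,0.9976)
θ=124°: P = B + -1.61·ex + 2.86·ey = (-2.9241,4.3987)
θ=150°: B = A + 2.00·(cos150°, sin150°) = (-1.7321, 1.0000)
θ=150°: |BD| = 8.7891
θ=150°: circle(B,10.00) ∩ circle(D,3.00): a=9.5714, h=2.8962
θ=150°:   candidates: C₊=(8.1067,2.7884) cross=25.455; C₋=(7.4477,-2.9664) cross=-25.455
θ=150°:   branch + wants cross > 0 → take C=(8.1067,2.7884) (cross=25.455)
θ=150°: ex = (C−B)/|BC| = (0.9839,0.1788); ey = (-0.1788,0.9839)
θ=150°: P = B + -1.61·ex + 2.86·ey = (-3.8276,3.5260)
θ=268°: B = A + 2.00·(cos268°, sin268°) = (-0.0698, -1.9988)
θ=268°: |BD| = 7.3469
θ=268°: circle(B,10.00) ∩ circle(D,3.00): a=9.8665, h=1.6284
θ=268°:   candidates: C₊=(8.9816,2.2524) cross=11.963; C₋=(9.8676,-0.8815) cross=-11.963
θ=268°:   branch + wants cross > 0 → take C=(8.9816,2.2524) (cross=11.963)
θ=268°: ex = (C−B)/|BC| = (0.9051,0.4251); ey = (-0.4251,0.9051)
θ=268°: P = B + -1.61·ex + 2.86·ey = (-2.7429,-0.0945)

θ=124°: -2.92 4.40
θ=150°: -3.83 3.53
θ=268°: -2.74 -0.09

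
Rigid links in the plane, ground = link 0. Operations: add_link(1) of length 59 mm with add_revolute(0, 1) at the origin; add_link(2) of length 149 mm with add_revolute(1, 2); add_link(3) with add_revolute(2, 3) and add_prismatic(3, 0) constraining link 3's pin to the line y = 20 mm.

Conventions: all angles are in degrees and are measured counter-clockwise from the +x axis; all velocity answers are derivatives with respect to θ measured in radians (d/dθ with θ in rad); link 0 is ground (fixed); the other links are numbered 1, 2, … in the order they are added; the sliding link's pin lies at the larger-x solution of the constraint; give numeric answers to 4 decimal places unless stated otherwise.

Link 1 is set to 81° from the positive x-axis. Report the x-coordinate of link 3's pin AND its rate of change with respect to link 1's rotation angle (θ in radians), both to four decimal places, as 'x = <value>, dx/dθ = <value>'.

geometry: r = 59 mm, L = 149 mm, e = 20 mm
crank pin P = (r cos θ, r sin θ) = (9.229633, 58.273612)
h = r sin θ − e = 58.273612 − 20 = 38.273612
x = r cos θ + √(L² − h²) = 9.229633 + 144.000454 = 153.230087
dx/dθ = −r sin θ − h·r cos θ/√(L² − h²) (θ in radians; h = 38.273612) = -60.726739

x = 153.2301, dx/dθ = -60.7267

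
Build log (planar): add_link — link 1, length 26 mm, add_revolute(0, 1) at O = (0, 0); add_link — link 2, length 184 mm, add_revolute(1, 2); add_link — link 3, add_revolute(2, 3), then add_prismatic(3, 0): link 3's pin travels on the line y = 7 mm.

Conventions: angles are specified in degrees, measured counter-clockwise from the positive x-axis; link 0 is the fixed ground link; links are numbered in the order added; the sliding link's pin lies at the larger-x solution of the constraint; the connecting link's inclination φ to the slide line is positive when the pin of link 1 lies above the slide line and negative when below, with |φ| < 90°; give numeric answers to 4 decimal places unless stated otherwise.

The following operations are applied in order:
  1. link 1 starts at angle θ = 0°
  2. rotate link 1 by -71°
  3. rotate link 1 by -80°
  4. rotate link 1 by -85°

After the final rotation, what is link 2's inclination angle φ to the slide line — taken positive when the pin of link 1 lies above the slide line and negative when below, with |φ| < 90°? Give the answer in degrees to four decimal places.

geometry: r = 26 mm, L = 184 mm, e = 7 mm; θ starts at 0°
rotate link 1 by -71°: θ ← 0° -71° = -71°
rotate link 1 by -80°: θ ← -71° -80° = -151°
rotate link 1 by -85°: θ ← -151° -85° = -236°
h = r sin θ − e = 21.554977 − 7 = 14.554977
sin φ = h / L = 14.554977 / 184 = 0.07910314
φ = arcsin(0.07910314) = 4.537016°

4.5370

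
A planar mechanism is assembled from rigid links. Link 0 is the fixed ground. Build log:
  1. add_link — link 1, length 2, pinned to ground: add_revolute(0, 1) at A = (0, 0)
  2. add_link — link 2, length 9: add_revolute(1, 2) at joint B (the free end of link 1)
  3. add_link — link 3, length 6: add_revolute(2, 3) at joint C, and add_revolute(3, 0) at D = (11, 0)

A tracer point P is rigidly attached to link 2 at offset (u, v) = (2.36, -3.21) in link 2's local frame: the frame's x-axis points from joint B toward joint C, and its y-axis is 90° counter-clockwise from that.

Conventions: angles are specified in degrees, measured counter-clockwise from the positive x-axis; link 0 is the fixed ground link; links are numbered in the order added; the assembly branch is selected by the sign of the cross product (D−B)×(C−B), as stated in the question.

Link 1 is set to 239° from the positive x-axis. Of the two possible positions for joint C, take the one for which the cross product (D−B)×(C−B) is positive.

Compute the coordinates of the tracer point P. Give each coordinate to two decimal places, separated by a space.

A=(0,0), D=(11.00,0)
B = A + 2.00·(cos239°, sin239°) = (-1.0301, -1.7143)
|BD| = 12.1516
circle(B,9.00) ∩ circle(D,6.00): a=7.9274, h=4.2610
  candidates: C₊=(6.2169,3.6224) cross=51.778; C₋=(7.4192,-4.8143) cross=-51.778
  branch + wants cross > 0 → take C=(6.2169,3.6224) (cross=51.778)
ex = (C−B)/|BC| = (0.8052,0.5930); ey = (-0.5930,0.8052)
P = B + 2.36·ex + -3.21·ey = (2.7737,-2.8997)

2.77 -2.90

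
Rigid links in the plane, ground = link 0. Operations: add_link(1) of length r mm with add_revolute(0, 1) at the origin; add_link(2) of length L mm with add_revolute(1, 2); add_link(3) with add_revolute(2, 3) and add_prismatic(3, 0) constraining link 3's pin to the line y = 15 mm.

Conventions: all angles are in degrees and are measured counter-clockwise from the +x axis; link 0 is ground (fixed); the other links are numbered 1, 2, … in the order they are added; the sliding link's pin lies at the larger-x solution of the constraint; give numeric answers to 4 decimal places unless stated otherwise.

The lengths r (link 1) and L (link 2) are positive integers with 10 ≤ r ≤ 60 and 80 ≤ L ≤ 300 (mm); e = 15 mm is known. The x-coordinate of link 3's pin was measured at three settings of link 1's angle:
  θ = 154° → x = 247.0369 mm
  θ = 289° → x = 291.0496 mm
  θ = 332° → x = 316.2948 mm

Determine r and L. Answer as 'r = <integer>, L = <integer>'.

constraint per measurement: (x − r cos θ)² + (r sin θ − e)² = L²
subtracting the θ₁ and θ₂ equations cancels the r² and L² terms:
r = (x₁² − x₂²) / (2[(x₁cos θ₁ + e sin θ₁) − (x₂cos θ₂ + e sin θ₂)]) = 39.9999 → r = 40
L² = (x₁ − r cos θ₁)² + (r sin θ₁ − e)² = 80089.0082 → L = 283.0000 → L = 283
check at θ₃=332°: x = 316.2948 (printed 316.2948) ✓

r = 40, L = 283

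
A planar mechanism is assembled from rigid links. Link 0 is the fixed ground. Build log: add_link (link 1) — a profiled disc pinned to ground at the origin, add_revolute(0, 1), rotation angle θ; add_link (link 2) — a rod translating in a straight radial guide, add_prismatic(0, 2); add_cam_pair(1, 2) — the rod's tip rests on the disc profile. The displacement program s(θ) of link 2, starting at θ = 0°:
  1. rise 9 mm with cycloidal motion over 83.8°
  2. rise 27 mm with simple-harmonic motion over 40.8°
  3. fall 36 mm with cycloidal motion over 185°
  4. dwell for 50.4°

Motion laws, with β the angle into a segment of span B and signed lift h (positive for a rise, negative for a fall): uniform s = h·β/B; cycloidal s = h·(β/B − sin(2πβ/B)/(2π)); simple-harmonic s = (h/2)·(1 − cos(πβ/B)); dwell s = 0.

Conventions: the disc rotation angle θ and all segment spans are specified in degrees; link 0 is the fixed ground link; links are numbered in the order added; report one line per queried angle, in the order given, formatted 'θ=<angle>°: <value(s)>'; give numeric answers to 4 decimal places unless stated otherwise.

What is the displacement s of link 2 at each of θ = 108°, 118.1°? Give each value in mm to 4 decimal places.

seg 1 [0°–83.8°] cycloidal, h=9: full span → s += 9 → s = 9.0000
seg 2 [83.8°–124.6°] simple-harmonic, h=27: θ=108° here. β=24.2, B=40.8. 27/2·(1 − cos(π·0.5931)) = 17.3940 → s = 26.3940
seg 2 [83.8°–124.6°] simple-harmonic, h=27: θ=118.1° here. β=34.3, B=40.8. 27/2·(1 − cos(π·0.8407)) = 25.3441 → s = 34.3441

θ=108°: 26.3940
θ=118.1°: 34.3441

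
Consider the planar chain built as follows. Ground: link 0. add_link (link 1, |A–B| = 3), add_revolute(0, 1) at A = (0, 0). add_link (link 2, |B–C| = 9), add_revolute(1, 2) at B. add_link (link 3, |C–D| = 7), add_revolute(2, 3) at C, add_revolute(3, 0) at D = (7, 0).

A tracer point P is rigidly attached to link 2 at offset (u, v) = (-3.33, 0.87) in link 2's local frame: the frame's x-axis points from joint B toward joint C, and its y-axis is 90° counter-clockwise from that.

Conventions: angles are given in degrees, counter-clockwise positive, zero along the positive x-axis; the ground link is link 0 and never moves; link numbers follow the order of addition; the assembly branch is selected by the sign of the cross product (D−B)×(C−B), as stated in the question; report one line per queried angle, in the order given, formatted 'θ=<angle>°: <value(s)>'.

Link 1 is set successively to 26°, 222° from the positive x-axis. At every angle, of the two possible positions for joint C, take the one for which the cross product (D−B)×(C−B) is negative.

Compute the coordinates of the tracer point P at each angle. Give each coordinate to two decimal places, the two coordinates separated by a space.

A=(0,0), D=(7.00,0)
θ=26°: B = A + 3.00·(cos26°, sin26°) = (2.6964, 1.3151)
θ=26°: |BD| = 4.5001
θ=26°: circle(B,9.00) ∩ circle(D,7.00): a=5.8055, h=6.8772
θ=26°:   candidates: C₊=(10.2583,6.1955) cross=30.948; C₋=(6.2387,-6.9585) cross=-30.948
θ=26°:   branch - wants cross < 0 → take C=(6.2387,-6.9585) (cross=-30.948)
θ=26°: ex = (C−B)/|BC| = (0.3936,-0.9193); ey = (0.9193,0.3936)
θ=26°: P = B + -3.33·ex + 0.87·ey = (2.1855,4.7188)
θ=222°: B = A + 3.00·(cos222°, sin222°) = (-2.2294, -2.0074)
θ=222°: |BD| = 9.4452
θ=222°: circle(B,9.00) ∩ circle(D,7.00): a=6.4166, h=6.3109
θ=222°:   candidates: C₊=(2.6993,5.5230) cross=59.608; C₋=(5.3818,-6.8104) cross=-59.608
θ=222°:   branch - wants cross < 0 → take C=(5.3818,-6.8104) (cross=-59.608)
θ=222°: ex = (C−B)/|BC| = (0.8457,-0.5337); ey = (0.5337,0.8457)
θ=222°: P = B + -3.33·ex + 0.87·ey = (-4.5813,0.5055)

θ=26°: 2.19 4.72
θ=222°: -4.58 0.51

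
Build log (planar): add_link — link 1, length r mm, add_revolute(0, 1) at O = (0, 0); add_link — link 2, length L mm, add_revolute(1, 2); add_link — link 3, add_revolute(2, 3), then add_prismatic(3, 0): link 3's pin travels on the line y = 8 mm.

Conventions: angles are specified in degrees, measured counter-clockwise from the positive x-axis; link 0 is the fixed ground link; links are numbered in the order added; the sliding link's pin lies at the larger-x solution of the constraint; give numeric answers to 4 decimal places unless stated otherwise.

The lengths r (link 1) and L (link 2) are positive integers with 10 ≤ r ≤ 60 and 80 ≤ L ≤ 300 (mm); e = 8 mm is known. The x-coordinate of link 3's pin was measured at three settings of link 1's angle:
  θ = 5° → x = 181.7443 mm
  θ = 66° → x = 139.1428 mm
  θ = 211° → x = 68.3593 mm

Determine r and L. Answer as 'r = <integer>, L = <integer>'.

constraint per measurement: (x − r cos θ)² + (r sin θ − e)² = L²
subtracting the θ₁ and θ₂ equations cancels the r² and L² terms:
r = (x₁² − x₂²) / (2[(x₁cos θ₁ + e sin θ₁) − (x₂cos θ₂ + e sin θ₂)]) = 58.0000 → r = 58
L² = (x₁ − r cos θ₁)² + (r sin θ₁ − e)² = 15375.9959 → L = 124.0000 → L = 124
check at θ₃=211°: x = 68.3593 (printed 68.3593) ✓

r = 58, L = 124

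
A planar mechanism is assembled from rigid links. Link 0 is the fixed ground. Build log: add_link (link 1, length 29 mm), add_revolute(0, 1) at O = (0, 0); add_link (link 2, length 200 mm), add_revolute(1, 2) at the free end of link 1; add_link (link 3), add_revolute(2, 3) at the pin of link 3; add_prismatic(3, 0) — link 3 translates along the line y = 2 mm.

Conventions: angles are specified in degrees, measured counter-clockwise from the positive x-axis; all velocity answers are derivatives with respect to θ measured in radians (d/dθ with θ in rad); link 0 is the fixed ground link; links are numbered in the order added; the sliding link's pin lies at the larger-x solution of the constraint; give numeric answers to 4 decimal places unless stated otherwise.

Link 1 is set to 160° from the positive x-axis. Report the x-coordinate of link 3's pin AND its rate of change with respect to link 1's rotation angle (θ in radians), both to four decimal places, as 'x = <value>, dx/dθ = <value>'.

geometry: r = 29 mm, L = 200 mm, e = 2 mm
crank pin P = (r cos θ, r sin θ) = (-27.251086, 9.918584)
h = r sin θ − e = 9.918584 − 2 = 7.918584
x = r cos θ + √(L² − h²) = -27.251086 + 199.843179 = 172.592093
dx/dθ = −r sin θ − h·r cos θ/√(L² − h²) (θ in radians; h = 7.918584) = -8.838787

x = 172.5921, dx/dθ = -8.8388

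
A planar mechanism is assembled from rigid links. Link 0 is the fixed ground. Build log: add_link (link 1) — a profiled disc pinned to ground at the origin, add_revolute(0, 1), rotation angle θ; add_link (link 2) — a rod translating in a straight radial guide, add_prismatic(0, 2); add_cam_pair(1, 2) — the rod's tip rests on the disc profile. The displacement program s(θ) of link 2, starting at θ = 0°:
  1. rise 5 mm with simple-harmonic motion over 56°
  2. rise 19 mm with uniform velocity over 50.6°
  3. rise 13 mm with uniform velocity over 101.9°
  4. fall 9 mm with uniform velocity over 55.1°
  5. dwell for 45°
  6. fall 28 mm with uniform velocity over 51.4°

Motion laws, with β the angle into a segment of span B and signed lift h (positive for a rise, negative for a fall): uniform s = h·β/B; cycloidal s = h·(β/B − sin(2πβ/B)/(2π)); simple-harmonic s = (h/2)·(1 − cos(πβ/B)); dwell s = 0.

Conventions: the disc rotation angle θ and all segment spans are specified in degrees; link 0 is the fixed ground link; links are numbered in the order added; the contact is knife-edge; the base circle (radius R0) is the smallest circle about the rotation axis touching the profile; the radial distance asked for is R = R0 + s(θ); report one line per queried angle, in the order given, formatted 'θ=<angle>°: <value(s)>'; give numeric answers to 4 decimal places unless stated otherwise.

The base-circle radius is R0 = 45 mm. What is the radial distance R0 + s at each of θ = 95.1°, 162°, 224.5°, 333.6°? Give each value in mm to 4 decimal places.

seg 1 [0°–56°] simple-harmonic, h=5: full span → s += 5 → s = 5.0000
seg 2 [56°–106.6°] uniform, h=19: θ=95.1° here. β=39.1, B=50.6. 19·39.1/50.6 = 14.6818 → s = 19.6818
seg 2 [56°–106.6°] uniform, h=19: full span → s += 19 → s = 24.0000
seg 3 [106.6°–208.5°] uniform, h=13: θ=162° here. β=55.4, B=101.9. 13·55.4/101.9 = 7.0677 → s = 31.0677
seg 3 [106.6°–208.5°] uniform, h=13: full span → s += 13 → s = 37.0000
seg 4 [208.5°–263.6°] uniform, h=-9: θ=224.5° here. β=16, B=55.1. -9·16/55.1 = -2.6134 → s = 34.3866
seg 4 [208.5°–263.6°] uniform, h=-9: full span → s += -9 → s = 28.0000
seg 5 [263.6°–308.6°] dwell: s stays 28.0000
seg 6 [308.6°–360°] uniform, h=-28: θ=333.6° here. β=25, B=51.4. -28·25/51.4 = -13.6187 → s = 14.3813
θ=95.1°: R = R0 + s = 45 + 19.6818 = 64.6818
θ=162°: R = R0 + s = 45 + 31.0677 = 76.0677
θ=224.5°: R = R0 + s = 45 + 34.3866 = 79.3866
θ=333.6°: R = R0 + s = 45 + 14.3813 = 59.3813

θ=95.1°: 64.6818
θ=162°: 76.0677
θ=224.5°: 79.3866
θ=333.6°: 59.3813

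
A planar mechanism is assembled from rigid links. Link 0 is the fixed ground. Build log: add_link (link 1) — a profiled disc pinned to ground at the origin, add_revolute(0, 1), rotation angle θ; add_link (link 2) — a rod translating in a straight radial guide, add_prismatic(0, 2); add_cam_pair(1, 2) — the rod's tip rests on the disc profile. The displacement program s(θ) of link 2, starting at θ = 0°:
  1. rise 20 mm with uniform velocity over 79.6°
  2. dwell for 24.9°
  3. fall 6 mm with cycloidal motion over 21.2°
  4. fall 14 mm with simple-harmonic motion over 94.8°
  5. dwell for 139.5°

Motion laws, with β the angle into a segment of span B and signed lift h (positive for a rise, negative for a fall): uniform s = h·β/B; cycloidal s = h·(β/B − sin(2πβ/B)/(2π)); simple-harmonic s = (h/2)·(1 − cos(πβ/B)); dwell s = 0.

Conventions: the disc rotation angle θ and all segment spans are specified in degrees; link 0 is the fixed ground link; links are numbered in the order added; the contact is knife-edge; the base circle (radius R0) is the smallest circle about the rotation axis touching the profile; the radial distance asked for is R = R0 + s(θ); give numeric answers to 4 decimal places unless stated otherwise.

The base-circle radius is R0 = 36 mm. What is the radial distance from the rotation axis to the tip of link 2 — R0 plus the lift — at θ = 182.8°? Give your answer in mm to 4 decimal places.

seg 1 [0°–79.6°] uniform, h=20: full span → s += 20 → s = 20.0000
seg 2 [79.6°–104.5°] dwell: s stays 20.0000
seg 3 [104.5°–125.7°] cycloidal, h=-6: full span → s += -6 → s = 14.0000
seg 4 [125.7°–220.5°] simple-harmonic, h=-14: θ=182.8° here. β=57.1, B=94.8. -14/2·(1 − cos(π·0.6023)) = -9.2116 → s = 4.7884
R = R0 + s = 36 + 4.7884 = 40.7884

40.7884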